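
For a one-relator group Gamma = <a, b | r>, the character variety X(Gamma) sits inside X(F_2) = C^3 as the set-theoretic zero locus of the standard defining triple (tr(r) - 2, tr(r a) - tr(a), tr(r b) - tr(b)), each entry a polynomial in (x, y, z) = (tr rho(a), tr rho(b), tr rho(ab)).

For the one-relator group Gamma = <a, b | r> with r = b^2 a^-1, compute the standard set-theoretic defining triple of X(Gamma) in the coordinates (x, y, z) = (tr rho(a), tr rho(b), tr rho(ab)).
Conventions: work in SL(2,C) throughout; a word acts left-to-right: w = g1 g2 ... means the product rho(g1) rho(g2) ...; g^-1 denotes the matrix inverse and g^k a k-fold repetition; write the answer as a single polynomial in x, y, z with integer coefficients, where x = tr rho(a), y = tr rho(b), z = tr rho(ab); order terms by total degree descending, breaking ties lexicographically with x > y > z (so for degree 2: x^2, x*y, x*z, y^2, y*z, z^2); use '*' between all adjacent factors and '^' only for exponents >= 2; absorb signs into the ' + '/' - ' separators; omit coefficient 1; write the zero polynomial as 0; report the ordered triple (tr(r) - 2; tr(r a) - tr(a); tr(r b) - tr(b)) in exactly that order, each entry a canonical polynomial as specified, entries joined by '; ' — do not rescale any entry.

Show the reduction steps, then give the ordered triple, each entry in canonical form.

x*y^2 - y*z - x - 2; y^2 - x - 2; x*y^3 - y^2*z - 2*x*y - y + z

trace(b^2) = trace(b) * trace(b) - trace(1)  (reduce the b square) = y^2 - 2
use: trace(b^2 a) = trace(b) * trace(a b) - trace(a)  (reduce the b square) = y*z - x
apply: trace(b^2 a^-1) = trace(b^2) * trace(a) - trace(b^2 a)  (eliminate a^-1) = x*y^2 - y*z - x
trace(b^3) = trace(b) * trace(b^2) - trace(b) = y^3 - 3*y
use: trace(b^3 a) = trace(b) * trace(a b^2) - trace(a b) = y^2*z - x*y - z
apply: trace(b^2 a^-1 b) = trace(b^3) * trace(a) - trace(b^3 a) = x*y^3 - y^2*z - 2*x*y + z
assemble the triple (trace(r) - 2; trace(r a) - x; trace(r b) - y)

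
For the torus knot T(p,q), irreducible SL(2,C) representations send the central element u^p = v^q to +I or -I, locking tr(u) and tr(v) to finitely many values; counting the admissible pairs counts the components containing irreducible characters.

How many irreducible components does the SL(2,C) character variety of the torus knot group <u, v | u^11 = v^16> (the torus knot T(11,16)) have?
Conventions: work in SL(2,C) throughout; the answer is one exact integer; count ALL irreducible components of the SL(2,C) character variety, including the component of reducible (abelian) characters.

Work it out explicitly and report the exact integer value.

76

Gamma = < u, v | u^11 = v^16 > (torus knot T(11,16)); the central element u^11 = v^16 acts as +I or -I in any irreducible SL(2,C) representation.
So on each irreducible component the traces are pinned: tr(u) = 2*cos(pi*alpha/11) with 1 <= alpha <= 10, tr(v) = 2*cos(pi*beta/16) with 1 <= beta <= 15.
u^11 = (-1)^alpha I and v^16 = (-1)^beta I must agree, so alpha and beta have equal parity.
Counting: 5 odd alphas x 8 odd betas + 5 even alphas x 7 even betas = 40 + 35 = 75.
Total: 75 irreducible-character components + 1 reducible (abelian) component = 76.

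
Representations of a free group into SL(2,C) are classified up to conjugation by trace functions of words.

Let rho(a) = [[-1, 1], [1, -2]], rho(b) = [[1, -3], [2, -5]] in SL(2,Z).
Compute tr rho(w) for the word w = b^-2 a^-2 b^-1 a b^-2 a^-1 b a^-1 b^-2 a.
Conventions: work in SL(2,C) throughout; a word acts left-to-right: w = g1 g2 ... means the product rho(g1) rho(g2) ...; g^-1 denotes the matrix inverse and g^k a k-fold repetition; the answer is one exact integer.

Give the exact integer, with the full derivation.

194889

rho(b^-1) = [[-5, 3], [-2, 1]]
... * rho(b^-1) = [[-5, 3], [-2, 1]]  ->  [[19, -12], [8, -5]]
... * rho(a^-1) = [[-2, -1], [-1, -1]]  ->  [[-26, -7], [-11, -3]]
... * rho(a^-1) = [[-2, -1], [-1, -1]]  ->  [[59, 33], [25, 14]]
... * rho(b^-1) = [[-5, 3], [-2, 1]]  ->  [[-361, 210], [-153, 89]]
... * rho(a) = [[-1, 1], [1, -2]]  ->  [[571, -781], [242, -331]]
... * rho(b^-1) = [[-5, 3], [-2, 1]]  ->  [[-1293, 932], [-548, 395]]
... * rho(b^-1) = [[-5, 3], [-2, 1]]  ->  [[4601, -2947], [1950, -1249]]
... * rho(a^-1) = [[-2, -1], [-1, -1]]  ->  [[-6255, -1654], [-2651, -701]]
... * rho(b) = [[1, -3], [2, -5]]  ->  [[-9563, 27035], [-4053, 11458]]
... * rho(a^-1) = [[-2, -1], [-1, -1]]  ->  [[-7909, -17472], [-3352, -7405]]
... * rho(b^-1) = [[-5, 3], [-2, 1]]  ->  [[74489, -41199], [31570, -17461]]
... * rho(b^-1) = [[-5, 3], [-2, 1]]  ->  [[-290047, 182268], [-122928, 77249]]
... * rho(a) = [[-1, 1], [1, -2]]  ->  [[472315, -654583], [200177, -277426]]
tr = 472315 + -277426 = 194889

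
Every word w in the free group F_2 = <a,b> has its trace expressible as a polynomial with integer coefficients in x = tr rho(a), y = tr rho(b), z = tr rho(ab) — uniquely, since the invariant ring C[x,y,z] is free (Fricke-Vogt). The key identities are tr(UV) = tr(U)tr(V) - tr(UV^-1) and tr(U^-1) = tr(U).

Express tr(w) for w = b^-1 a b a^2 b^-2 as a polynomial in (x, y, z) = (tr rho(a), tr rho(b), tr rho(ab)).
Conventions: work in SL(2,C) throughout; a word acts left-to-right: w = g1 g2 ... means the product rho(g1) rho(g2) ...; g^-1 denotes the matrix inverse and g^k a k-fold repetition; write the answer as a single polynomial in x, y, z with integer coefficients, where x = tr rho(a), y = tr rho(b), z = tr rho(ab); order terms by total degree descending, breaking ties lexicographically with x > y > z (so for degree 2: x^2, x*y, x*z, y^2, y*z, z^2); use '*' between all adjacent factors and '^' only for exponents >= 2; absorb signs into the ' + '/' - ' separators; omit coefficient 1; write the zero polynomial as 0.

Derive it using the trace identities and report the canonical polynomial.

x^2*y^3*z - x*y^4 - x*y^2*z^2 - 2*x^2*y*z + 3*x*y^2 + x*z^2 + y*z - x

tr(a b a) = tr(a) * tr(b a) - tr(b) = x*z - y
reduce: tr(a b a^2) = tr(a) * tr(a b a) - tr(a b) = x^2*z - x*y - z
reduce: tr(b a b a) = tr(a b) * tr(a b) - tr(1) = z^2 - 2
reduce: tr(b a b) = tr(b) * tr(a b) - tr(a) = y*z - x
reduce: tr(a b a^2 b) = tr(a) * tr(b a b a) - tr(b a b) = x*z^2 - y*z - x
so tr(b^-1 a b a^2) = tr(a b a^2) * tr(b) - tr(a b a^2 b) = x^2*y*z - x*y^2 - x*z^2 + x
tr(b^-1 a b a^2 b^-1) = tr(b^-1 a b a^2) * tr(b) - tr(b^-1 a b a^2 b) = x^2*y^2*z - x*y^3 - x*y*z^2 - x^2*z + 2*x*y + z
reduce: tr(b^-1 a b a^2 b^-2) = tr(b^-1 a b a^2 b^-1) * tr(b) - tr(b^-1 a b a^2) = x^2*y^3*z - x*y^4 - x*y^2*z^2 - 2*x^2*y*z + 3*x*y^2 + x*z^2 + y*z - x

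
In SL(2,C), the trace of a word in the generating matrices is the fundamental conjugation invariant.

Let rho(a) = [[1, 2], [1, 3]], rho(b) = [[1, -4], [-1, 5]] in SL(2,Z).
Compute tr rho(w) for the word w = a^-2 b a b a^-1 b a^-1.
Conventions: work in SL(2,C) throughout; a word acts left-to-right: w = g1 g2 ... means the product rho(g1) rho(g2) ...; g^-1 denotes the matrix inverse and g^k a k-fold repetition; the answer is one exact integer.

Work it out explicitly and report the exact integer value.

23310

rho(a^-1) = [[3, -2], [-1, 1]]
... * rho(a^-1) = [[3, -2], [-1, 1]]  ->  [[11, -8], [-4, 3]]
... * rho(b) = [[1, -4], [-1, 5]]  ->  [[19, -84], [-7, 31]]
... * rho(a) = [[1, 2], [1, 3]]  ->  [[-65, -214], [24, 79]]
... * rho(b) = [[1, -4], [-1, 5]]  ->  [[149, -810], [-55, 299]]
... * rho(a^-1) = [[3, -2], [-1, 1]]  ->  [[1257, -1108], [-464, 409]]
... * rho(b) = [[1, -4], [-1, 5]]  ->  [[2365, -10568], [-873, 3901]]
... * rho(a^-1) = [[3, -2], [-1, 1]]  ->  [[17663, -15298], [-6520, 5647]]
tr = 17663 + 5647 = 23310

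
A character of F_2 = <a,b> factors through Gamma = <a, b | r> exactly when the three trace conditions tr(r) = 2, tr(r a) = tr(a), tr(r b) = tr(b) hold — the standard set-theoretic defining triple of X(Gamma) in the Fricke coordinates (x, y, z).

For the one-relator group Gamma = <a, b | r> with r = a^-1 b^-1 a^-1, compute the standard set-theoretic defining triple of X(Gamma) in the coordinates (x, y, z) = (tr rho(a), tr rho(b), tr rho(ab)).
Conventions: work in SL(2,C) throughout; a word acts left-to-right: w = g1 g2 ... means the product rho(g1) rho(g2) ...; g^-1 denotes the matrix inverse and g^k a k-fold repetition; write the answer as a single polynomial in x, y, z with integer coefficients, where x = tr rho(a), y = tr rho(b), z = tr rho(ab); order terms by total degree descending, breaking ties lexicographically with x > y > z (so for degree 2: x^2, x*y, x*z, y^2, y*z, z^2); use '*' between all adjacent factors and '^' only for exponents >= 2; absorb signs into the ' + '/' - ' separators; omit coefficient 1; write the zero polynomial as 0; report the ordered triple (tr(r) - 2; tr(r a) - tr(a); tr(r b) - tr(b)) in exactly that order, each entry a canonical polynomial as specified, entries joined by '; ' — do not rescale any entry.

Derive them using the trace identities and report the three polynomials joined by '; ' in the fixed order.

use: trace(a^-1) = trace(a) = x
trace(a^-1 b) = trace(b) * trace(a) - trace(b a)  (eliminate a^-1) = x*y - z
apply: trace(a^-1 b^-1) = trace(a^-1) * trace(b) - trace(a^-1 b)  (eliminate b^-1) = z
trace(a^-1 b^-1 a^-1) = trace(a^-1 b^-1) * trace(a) - trace(a^-1 b^-1 a)  (eliminate a^-1) = x*z - y
use: trace(b a b) = trace(b) * trace(a b) - trace(a) = y*z - x
trace(b a b a) = trace(b a) * trace(b a) - trace(1) = z^2 - 2
trace(a b a^-1 b) = trace(b a b) * trace(a) - trace(b a b a) = x*y*z - x^2 - z^2 + 2
trace(b a^-1 b^-1 a) = trace(a b a^-1) * trace(b) - trace(a b a^-1 b) = -x*y*z + x^2 + y^2 + z^2 - 2
apply: trace(a^-1 b^-1 a^-1 b) = trace(b a^-1 b^-1) * trace(a) - trace(b a^-1 b^-1 a) = x*y*z - y^2 - z^2 + 2
assemble the triple (trace(r) - 2; trace(r a) - x; trace(r b) - y)

x*z - y - 2; -x + z; x*y*z - y^2 - z^2 - y + 2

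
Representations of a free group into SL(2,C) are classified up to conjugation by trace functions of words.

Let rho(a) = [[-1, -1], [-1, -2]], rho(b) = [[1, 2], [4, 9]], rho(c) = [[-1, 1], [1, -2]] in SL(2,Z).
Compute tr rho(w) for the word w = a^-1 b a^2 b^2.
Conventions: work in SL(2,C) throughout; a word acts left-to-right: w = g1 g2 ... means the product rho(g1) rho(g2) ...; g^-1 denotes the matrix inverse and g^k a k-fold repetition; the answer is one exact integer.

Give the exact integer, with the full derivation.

-3045

rho(a^-1) = [[-2, 1], [1, -1]]
... * rho(b) = [[1, 2], [4, 9]]  ->  [[2, 5], [-3, -7]]
... * rho(a) = [[-1, -1], [-1, -2]]  ->  [[-7, -12], [10, 17]]
... * rho(a) = [[-1, -1], [-1, -2]]  ->  [[19, 31], [-27, -44]]
... * rho(b) = [[1, 2], [4, 9]]  ->  [[143, 317], [-203, -450]]
... * rho(b) = [[1, 2], [4, 9]]  ->  [[1411, 3139], [-2003, -4456]]
tr = 1411 + -4456 = -3045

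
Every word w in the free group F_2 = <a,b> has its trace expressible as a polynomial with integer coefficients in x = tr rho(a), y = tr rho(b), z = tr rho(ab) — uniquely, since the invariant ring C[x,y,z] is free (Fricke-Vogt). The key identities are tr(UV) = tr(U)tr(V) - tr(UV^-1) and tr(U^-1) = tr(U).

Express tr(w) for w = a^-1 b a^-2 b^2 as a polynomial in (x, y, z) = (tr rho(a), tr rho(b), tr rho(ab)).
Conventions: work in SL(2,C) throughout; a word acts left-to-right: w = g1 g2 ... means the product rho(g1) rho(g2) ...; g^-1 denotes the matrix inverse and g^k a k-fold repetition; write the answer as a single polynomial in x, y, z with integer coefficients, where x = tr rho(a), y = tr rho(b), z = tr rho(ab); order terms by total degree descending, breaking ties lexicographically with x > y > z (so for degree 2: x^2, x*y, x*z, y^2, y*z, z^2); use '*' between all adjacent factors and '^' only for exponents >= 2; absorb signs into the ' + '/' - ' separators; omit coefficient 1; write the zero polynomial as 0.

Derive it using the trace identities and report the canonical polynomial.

x^3*y^3 - 2*x^2*y^2*z - x^3*y - x*y^3 + x*y*z^2 + x^2*z + y^2*z + x*y - z

use: tr(b^2) = tr(b)*tr(b) - tr(1) = y^2 - 2
use: tr(b^3) = tr(b)*tr(b^2) - tr(b) = y^3 - 3*y
tr(b a b) = tr(b)*tr(a b) - tr(a) = y*z - x
tr(b^3 a) = tr(b)*tr(b a b) - tr(b a) = y^2*z - x*y - z
use: tr(b^2 a^-1 b) = tr(b^3)*tr(a) - tr(b^3 a) = x*y^3 - y^2*z - 2*x*y + z
apply: tr(a b a b) = tr(a b)*tr(a b) - tr(1) = z^2 - 2
apply: tr(a b a) = tr(a)*tr(b a) - tr(b) = x*z - y
tr(b a b^2 a) = tr(b)*tr(a b a b) - tr(a b a) = y*z^2 - x*z - y
tr(b^2 a^-1 b a) = tr(b a b^2)*tr(a) - tr(b a b^2 a) = x*y^2*z - x^2*y - y*z^2 + y
tr(b^2 a^-1 b a^-1) = tr(b^2 a^-1 b)*tr(a) - tr(b^2 a^-1 b a) = x^2*y^3 - 2*x*y^2*z - x^2*y + y*z^2 + x*z - y
tr(a^-1 b a^-2 b^2) = tr(b^2 a^-1 b a^-1)*tr(a) - tr(b^2 a^-1 b) = x^3*y^3 - 2*x^2*y^2*z - x^3*y - x*y^3 + x*y*z^2 + x^2*z + y^2*z + x*y - z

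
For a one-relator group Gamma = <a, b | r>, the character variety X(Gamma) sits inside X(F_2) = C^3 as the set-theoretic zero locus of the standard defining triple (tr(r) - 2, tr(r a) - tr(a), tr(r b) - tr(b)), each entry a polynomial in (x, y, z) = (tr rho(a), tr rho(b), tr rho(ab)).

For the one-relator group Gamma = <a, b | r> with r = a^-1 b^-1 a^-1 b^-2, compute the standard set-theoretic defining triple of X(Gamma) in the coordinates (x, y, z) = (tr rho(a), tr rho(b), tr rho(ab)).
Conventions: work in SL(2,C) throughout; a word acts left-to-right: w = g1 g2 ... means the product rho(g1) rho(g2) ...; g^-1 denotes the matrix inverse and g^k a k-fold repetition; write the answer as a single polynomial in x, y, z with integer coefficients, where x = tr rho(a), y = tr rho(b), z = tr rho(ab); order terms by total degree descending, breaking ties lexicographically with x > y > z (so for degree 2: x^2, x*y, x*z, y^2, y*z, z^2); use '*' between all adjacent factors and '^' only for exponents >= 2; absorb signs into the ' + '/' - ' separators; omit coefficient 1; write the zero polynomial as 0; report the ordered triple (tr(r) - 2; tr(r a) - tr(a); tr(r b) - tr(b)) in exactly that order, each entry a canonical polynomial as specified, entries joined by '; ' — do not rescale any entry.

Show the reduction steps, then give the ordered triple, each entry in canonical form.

y*z^2 - x*z - y - 2; y^2*z - x*y - x - z; z^2 - y - 2

trace(b^-1) = trace(b) = y
apply: trace(b^-1 a) = trace(a) * trace(b) - trace(a b)   [inverse elimination on b] = x*y - z
apply: trace(b^-1 a^-1) = trace(b^-1) * trace(a) - trace(b^-1 a)   [inverse elimination on a] = z
use: trace(b^-2 a^-1) = trace(b^-1 a^-1) * trace(b) - trace(b^-1 a^-1 b)   [inverse elimination on b] = y*z - x
trace(b^-2) = trace(b^-1) * trace(b) - trace(1)   [inverse elimination on b] = y^2 - 2
trace(a^-1 b^-2 a^-1) = trace(b^-2 a^-1) * trace(a) - trace(b^-2)   [inverse elimination on a] = x*y*z - x^2 - y^2 + 2
apply: trace(b a b a) = trace(a b) * trace(a b) - trace(1)   [split at a repeated a] = z^2 - 2
use: trace(a b a^-1 b) = trace(b a b) * trace(a) - trace(b a b a)   [inverse elimination on a] = x*y*z - x^2 - z^2 + 2
use: trace(a b a^-1 b^-1) = trace(a b a^-1) * trace(b) - trace(a b a^-1 b)   [inverse elimination on b] = -x*y*z + x^2 + y^2 + z^2 - 2
trace(b a^-1 b^-2 a) = trace(a b a^-1 b^-1) * trace(b) - trace(a b a^-1)   [inverse elimination on b] = -x*y^2*z + x^2*y + y^3 + y*z^2 - 3*y
use: trace(a^-1 b^-2 a^-1 b) = trace(b a^-1 b^-2) * trace(a) - trace(b a^-1 b^-2 a)   [inverse elimination on a] = x*y^2*z - x^2*y - y^3 - y*z^2 + x*z + 3*y
use: trace(a^-1 b^-1 a^-1 b^-2) = trace(a^-1 b^-2 a^-1) * trace(b) - trace(a^-1 b^-2 a^-1 b)   [inverse elimination on b] = y*z^2 - x*z - y
use: trace(b^-3) = trace(b^-2) * trace(b) - trace(b^-1)  (eliminate b^-1) = y^3 - 3*y
use: trace(b^-2 a) = trace(a b^-1) * trace(b) - trace(a)  (eliminate b^-1) = x*y^2 - y*z - x
use: trace(b^-3 a) = trace(b^-2 a) * trace(b) - trace(b^-2 a b)  (eliminate b^-1) = x*y^3 - y^2*z - 2*x*y + z
use: trace(b^-1 a^-1 b^-2) = trace(b^-3) * trace(a) - trace(b^-3 a)  (eliminate a^-1) = y^2*z - x*y - z
assemble the triple (trace(r) - 2; trace(r a) - x; trace(r b) - y)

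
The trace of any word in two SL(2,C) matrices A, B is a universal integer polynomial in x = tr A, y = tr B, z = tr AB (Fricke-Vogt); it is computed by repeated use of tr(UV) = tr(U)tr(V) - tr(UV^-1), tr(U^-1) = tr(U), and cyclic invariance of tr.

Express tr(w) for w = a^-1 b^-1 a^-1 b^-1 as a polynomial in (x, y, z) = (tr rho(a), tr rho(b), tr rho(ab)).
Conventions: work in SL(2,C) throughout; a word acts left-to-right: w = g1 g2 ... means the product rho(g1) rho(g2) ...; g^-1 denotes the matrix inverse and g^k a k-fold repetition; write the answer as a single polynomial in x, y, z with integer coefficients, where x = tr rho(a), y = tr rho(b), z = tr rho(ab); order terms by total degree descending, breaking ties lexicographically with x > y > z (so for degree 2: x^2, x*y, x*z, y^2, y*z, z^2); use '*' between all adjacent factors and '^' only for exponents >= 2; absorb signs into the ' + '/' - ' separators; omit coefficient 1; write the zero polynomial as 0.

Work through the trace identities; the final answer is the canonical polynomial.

and tr(a^-1) = tr(a) = x
and tr(a^-1 b) = tr(b)*tr(a) - tr(b a) = x*y - z
next, tr(a^-1 b^-1) = tr(a^-1)*tr(b) - tr(a^-1 b) = z
tr(a^-1 b^-1 a^-1) = tr(a^-1 b^-1)*tr(a) - tr(a^-1 b^-1 a) = x*z - y
tr(a b a b) = tr(a b)*tr(a b) - tr(1)   [split at repeated a] = z^2 - 2
and tr(b^-1 a b a) = tr(a b a)*tr(b) - tr(a b a b) = x*y*z - y^2 - z^2 + 2
and tr(b a^-1 b^-1 a) = tr(b^-1 a b)*tr(a) - tr(b^-1 a b a) = -x*y*z + x^2 + y^2 + z^2 - 2
and tr(a^-1 b^-1 a^-1 b) = tr(b a^-1 b^-1)*tr(a) - tr(b a^-1 b^-1 a) = x*y*z - y^2 - z^2 + 2
and tr(a^-1 b^-1 a^-1 b^-1) = tr(a^-1 b^-1 a^-1)*tr(b) - tr(a^-1 b^-1 a^-1 b) = z^2 - 2

z^2 - 2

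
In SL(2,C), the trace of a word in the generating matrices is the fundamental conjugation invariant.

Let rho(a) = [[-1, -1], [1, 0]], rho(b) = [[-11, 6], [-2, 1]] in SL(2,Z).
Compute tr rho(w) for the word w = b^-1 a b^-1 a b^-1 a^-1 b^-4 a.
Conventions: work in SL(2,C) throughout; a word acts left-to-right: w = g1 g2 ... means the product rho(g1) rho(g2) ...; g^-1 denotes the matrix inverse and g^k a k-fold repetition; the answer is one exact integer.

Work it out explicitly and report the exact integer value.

rho(b^-1) = [[1, -6], [2, -11]]
... * rho(a) = [[-1, -1], [1, 0]]  ->  [[-7, -1], [-13, -2]]
... * rho(b^-1) = [[1, -6], [2, -11]]  ->  [[-9, 53], [-17, 100]]
... * rho(a) = [[-1, -1], [1, 0]]  ->  [[62, 9], [117, 17]]
... * rho(b^-1) = [[1, -6], [2, -11]]  ->  [[80, -471], [151, -889]]
... * rho(a^-1) = [[0, 1], [-1, -1]]  ->  [[471, 551], [889, 1040]]
... * rho(b^-1) = [[1, -6], [2, -11]]  ->  [[1573, -8887], [2969, -16774]]
... * rho(b^-1) = [[1, -6], [2, -11]]  ->  [[-16201, 88319], [-30579, 166700]]
... * rho(b^-1) = [[1, -6], [2, -11]]  ->  [[160437, -874303], [302821, -1650226]]
... * rho(b^-1) = [[1, -6], [2, -11]]  ->  [[-1588169, 8654711], [-2997631, 16335560]]
... * rho(a) = [[-1, -1], [1, 0]]  ->  [[10242880, 1588169], [19333191, 2997631]]
tr = 10242880 + 2997631 = 13240511

13240511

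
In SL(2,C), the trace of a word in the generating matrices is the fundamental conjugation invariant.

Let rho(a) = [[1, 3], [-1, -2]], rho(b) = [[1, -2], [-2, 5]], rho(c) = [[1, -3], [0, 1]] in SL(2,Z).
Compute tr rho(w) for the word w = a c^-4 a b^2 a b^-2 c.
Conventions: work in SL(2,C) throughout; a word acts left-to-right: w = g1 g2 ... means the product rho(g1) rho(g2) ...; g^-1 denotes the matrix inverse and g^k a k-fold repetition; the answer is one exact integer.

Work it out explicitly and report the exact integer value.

rho(a) = [[1, 3], [-1, -2]]
... * rho(c^-1) = [[1, 3], [0, 1]]  ->  [[1, 6], [-1, -5]]
... * rho(c^-1) = [[1, 3], [0, 1]]  ->  [[1, 9], [-1, -8]]
... * rho(c^-1) = [[1, 3], [0, 1]]  ->  [[1, 12], [-1, -11]]
... * rho(c^-1) = [[1, 3], [0, 1]]  ->  [[1, 15], [-1, -14]]
... * rho(a) = [[1, 3], [-1, -2]]  ->  [[-14, -27], [13, 25]]
... * rho(b) = [[1, -2], [-2, 5]]  ->  [[40, -107], [-37, 99]]
... * rho(b) = [[1, -2], [-2, 5]]  ->  [[254, -615], [-235, 569]]
... * rho(a) = [[1, 3], [-1, -2]]  ->  [[869, 1992], [-804, -1843]]
... * rho(b^-1) = [[5, 2], [2, 1]]  ->  [[8329, 3730], [-7706, -3451]]
... * rho(b^-1) = [[5, 2], [2, 1]]  ->  [[49105, 20388], [-45432, -18863]]
... * rho(c) = [[1, -3], [0, 1]]  ->  [[49105, -126927], [-45432, 117433]]
tr = 49105 + 117433 = 166538

166538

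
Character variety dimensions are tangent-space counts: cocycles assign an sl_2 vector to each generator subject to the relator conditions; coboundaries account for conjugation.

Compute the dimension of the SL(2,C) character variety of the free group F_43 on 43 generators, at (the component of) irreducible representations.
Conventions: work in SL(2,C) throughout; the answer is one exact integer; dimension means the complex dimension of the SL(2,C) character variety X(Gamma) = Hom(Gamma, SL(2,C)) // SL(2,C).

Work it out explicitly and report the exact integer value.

126

Gamma = F_43 has 43 generators and no relators.
So Z^1 = (sl_2)^43 in full: dim Z^1 = 129.
At an irreducible rho the centralizer of the image in sl_2 is 0, so the coboundary map sl_2 -> Z^1 is injective: dim B^1 = 3.
Therefore dim X = 129 - 3 = 126.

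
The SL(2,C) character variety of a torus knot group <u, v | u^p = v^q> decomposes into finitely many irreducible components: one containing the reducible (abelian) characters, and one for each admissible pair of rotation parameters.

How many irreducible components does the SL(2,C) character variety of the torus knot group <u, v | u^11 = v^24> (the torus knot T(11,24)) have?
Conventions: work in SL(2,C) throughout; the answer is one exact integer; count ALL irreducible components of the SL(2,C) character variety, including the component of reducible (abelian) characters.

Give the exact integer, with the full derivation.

116

Gamma = < u, v | u^11 = v^24 > (torus knot T(11,24)); the central element u^11 = v^24 acts as +I or -I in any irreducible SL(2,C) representation.
So on each irreducible component the traces are pinned: tr(u) = 2*cos(pi*alpha/11) with 1 <= alpha <= 10, tr(v) = 2*cos(pi*beta/24) with 1 <= beta <= 23.
Consistency of u^11 = (-1)^alpha I with v^24 = (-1)^beta I forces alpha = beta (mod 2).
Enumerate parity-matched pairs: 5*12 odd-odd plus 5*11 even-even gives 115.
components with irreducible characters: 115; plus the single component of reducible (abelian) characters: total 116.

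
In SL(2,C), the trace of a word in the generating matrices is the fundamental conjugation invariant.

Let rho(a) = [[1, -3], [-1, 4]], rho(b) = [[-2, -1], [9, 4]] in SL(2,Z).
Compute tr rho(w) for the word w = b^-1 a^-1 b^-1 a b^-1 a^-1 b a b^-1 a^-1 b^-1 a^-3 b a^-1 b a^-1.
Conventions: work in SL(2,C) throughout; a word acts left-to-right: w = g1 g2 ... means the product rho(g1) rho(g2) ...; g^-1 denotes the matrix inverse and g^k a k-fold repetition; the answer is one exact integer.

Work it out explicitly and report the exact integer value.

-140142622651

rho(b^-1) = [[4, 1], [-9, -2]]
... * rho(a^-1) = [[4, 3], [1, 1]]  ->  [[17, 13], [-38, -29]]
... * rho(b^-1) = [[4, 1], [-9, -2]]  ->  [[-49, -9], [109, 20]]
... * rho(a) = [[1, -3], [-1, 4]]  ->  [[-40, 111], [89, -247]]
... * rho(b^-1) = [[4, 1], [-9, -2]]  ->  [[-1159, -262], [2579, 583]]
... * rho(a^-1) = [[4, 3], [1, 1]]  ->  [[-4898, -3739], [10899, 8320]]
... * rho(b) = [[-2, -1], [9, 4]]  ->  [[-23855, -10058], [53082, 22381]]
... * rho(a) = [[1, -3], [-1, 4]]  ->  [[-13797, 31333], [30701, -69722]]
... * rho(b^-1) = [[4, 1], [-9, -2]]  ->  [[-337185, -76463], [750302, 170145]]
... * rho(a^-1) = [[4, 3], [1, 1]]  ->  [[-1425203, -1088018], [3171353, 2421051]]
... * rho(b^-1) = [[4, 1], [-9, -2]]  ->  [[4091350, 750833], [-9104047, -1670749]]
... * rho(a^-1) = [[4, 3], [1, 1]]  ->  [[17116233, 13024883], [-38086937, -28982890]]
... * rho(a^-1) = [[4, 3], [1, 1]]  ->  [[81489815, 64373582], [-181330638, -143243701]]
... * rho(a^-1) = [[4, 3], [1, 1]]  ->  [[390332842, 308843027], [-868566253, -687235615]]
... * rho(b) = [[-2, -1], [9, 4]]  ->  [[1998921559, 845039266], [-4447988029, -1880376207]]
... * rho(a^-1) = [[4, 3], [1, 1]]  ->  [[8840725502, 6841803943], [-19672328323, -15224340294]]
... * rho(b) = [[-2, -1], [9, 4]]  ->  [[43894784483, 18526490270], [-97674406000, -41225032853]]
... * rho(a^-1) = [[4, 3], [1, 1]]  ->  [[194105628202, 150210843719], [-431922656853, -334248250853]]
tr = 194105628202 + -334248250853 = -140142622651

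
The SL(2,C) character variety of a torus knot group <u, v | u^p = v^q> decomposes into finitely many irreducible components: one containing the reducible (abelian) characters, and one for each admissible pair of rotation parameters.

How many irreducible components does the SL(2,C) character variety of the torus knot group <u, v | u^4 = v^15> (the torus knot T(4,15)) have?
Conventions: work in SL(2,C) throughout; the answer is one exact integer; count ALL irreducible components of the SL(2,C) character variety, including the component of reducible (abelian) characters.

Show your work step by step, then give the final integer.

22

In the torus knot group T(4,15), u^4 = v^15 is central, so an irreducible representation sends it to +I or -I (Schur).
So on each irreducible component the traces are pinned: tr(u) = 2*cos(pi*alpha/4) with 1 <= alpha <= 3, tr(v) = 2*cos(pi*beta/15) with 1 <= beta <= 14.
The two central values (-1)^alpha I and (-1)^beta I must be the same matrix, so alpha and beta share a parity.
Enumerate parity-matched pairs: 2*7 odd-odd plus 1*7 even-even gives 21.
That is 21 components of irreducible characters, and with the reducible (abelian) component the total is 22.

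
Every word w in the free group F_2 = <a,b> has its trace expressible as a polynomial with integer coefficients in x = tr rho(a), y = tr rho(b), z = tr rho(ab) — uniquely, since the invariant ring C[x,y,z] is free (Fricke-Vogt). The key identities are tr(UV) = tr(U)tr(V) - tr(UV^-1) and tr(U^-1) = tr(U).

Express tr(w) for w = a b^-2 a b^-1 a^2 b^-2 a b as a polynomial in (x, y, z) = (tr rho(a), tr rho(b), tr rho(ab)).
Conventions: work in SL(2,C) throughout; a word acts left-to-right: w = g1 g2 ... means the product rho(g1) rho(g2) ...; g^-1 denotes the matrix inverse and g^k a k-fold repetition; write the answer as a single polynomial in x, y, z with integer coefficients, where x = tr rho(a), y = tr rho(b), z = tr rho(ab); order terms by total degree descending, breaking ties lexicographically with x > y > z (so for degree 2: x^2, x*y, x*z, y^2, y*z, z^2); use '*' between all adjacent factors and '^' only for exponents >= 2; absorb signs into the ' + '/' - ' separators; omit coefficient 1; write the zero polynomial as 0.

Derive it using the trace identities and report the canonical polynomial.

x^4*y^5*z - x^3*y^6 - 3*x^3*y^4*z^2 - 2*x^4*y^3*z + x^2*y^5*z + 3*x^2*y^3*z^3 + 4*x^3*y^4 + 4*x^3*y^2*z^2 + x*y^6 + x*y^4*z^2 - x*y^2*z^4 + x^4*y*z - 5*x^2*y^3*z - 2*x^2*y*z^3 - y^5*z - y^3*z^3 - 3*x^3*y^2 - x^3*z^2 - 4*x*y^4 + 2*x^2*y*z + 4*y^3*z + y*z^3 + 2*x*y^2 + x*z^2 - 2*y*z + x

tr(b a^2) = tr(a) tr(b a) - tr(b)   [square of a] = x*z - y
reduce: tr(b a^3) = tr(a) tr(b a^2) - tr(b a)   [square of a] = x^2*z - x*y - z
tr(a^2 b a^2) = tr(a) tr(b a^3) - tr(b a^2)   [square of a] = x^3*z - x^2*y - 2*x*z + y
tr(a b a^4) = tr(a) tr(a^2 b a^2) - tr(a^2 b a)   [square of a] = x^4*z - x^3*y - 3*x^2*z + 2*x*y + z
reduce: tr(b a b a) = tr(b a) tr(b a) - tr(1)   [split at a repeated b] = z^2 - 2
tr(b a b) = tr(b) tr(a b) - tr(a)   [square of b] = y*z - x
so tr(b a b a^2) = tr(a) tr(b a b a) - tr(b a b)   [square of a] = x*z^2 - y*z - x
so tr(a b a b a^2) = tr(a) tr(b a b a^2) - tr(b a b a)   [square of a] = x^2*z^2 - x*y*z - x^2 - z^2 + 2
tr(a b a^4 b) = tr(a) tr(a b a b a^2) - tr(a b a b a)   [square of a] = x^3*z^2 - x^2*y*z - x^3 - 2*x*z^2 + y*z + 3*x
tr(a^3 b^-1 a b a) = tr(a b a^4) tr(b) - tr(a b a^4 b)   [inverse elimination on b] = x^4*y*z - x^3*y^2 - x^3*z^2 - 2*x^2*y*z + x^3 + 2*x*y^2 + 2*x*z^2 - 3*x
tr(b a b a b a) = tr(a b) tr(a b a b) - tr(a^-1 b^-1)   [split at a repeated a] = z^3 - 3*z
tr(b a b a b) = tr(b) tr(a b a b) - tr(a b a)   [square of b] = y*z^2 - x*z - y
tr(a b a b a b a) = tr(a) tr(b a b a b a) - tr(b a b a b)   [square of a] = x*z^3 - y*z^2 - 2*x*z + y
tr(a b a b a^3 b) = tr(a) tr(a b a b a b a) - tr(a b a b a b)   [square of a] = x^2*z^3 - x*y*z^2 - 2*x^2*z - z^3 + x*y + 3*z
tr(a^3 b^-1 a b a b) = tr(a b a b a^3) tr(b) - tr(a b a b a^3 b)   [inverse elimination on b] = x^3*y*z^2 - x^2*y^2*z - x^2*z^3 - x^3*y - x*y*z^2 + 2*x^2*z + y^2*z + z^3 + 2*x*y - 3*z
tr(a^2 b^-1 a b a b^-1 a) = tr(a^3 b^-1 a b a) tr(b) - tr(a^3 b^-1 a b a b)   [inverse elimination on b] = x^4*y^2*z - x^3*y^3 - 2*x^3*y*z^2 - x^2*y^2*z + x^2*z^3 + 2*x^3*y + 2*x*y^3 + 3*x*y*z^2 - 2*x^2*z - y^2*z - z^3 - 5*x*y + 3*z
so tr(b^2) = tr(b) tr(b) - tr(1)   [square of b] = y^2 - 2
reduce: tr(b a^2 b) = tr(a) tr(b^2 a) - tr(b^2)   [square of a] = x*y*z - x^2 - y^2 + 2
tr(b a^2 b a^2) = tr(a) tr(b a^2 b a) - tr(b a^2 b)   [square of a] = x^2*z^2 - 2*x*y*z + y^2 - 2
reduce: tr(a b a^3 b a) = tr(a) tr(b a^2 b a^2) - tr(b a^2 b a)   [square of a] = x^3*z^2 - 2*x^2*y*z + x*y^2 - x*z^2 + y*z - x
reduce: tr(a b a b^-1 a b a^2) = tr(a b a^3 b a) tr(b) - tr(a b a^3 b a b)   [inverse elimination on b] = x^3*y*z^2 - 2*x^2*y^2*z - x^2*z^3 + x*y^3 + 2*x^2*z + y^2*z + z^3 - 2*x*y - 3*z
so tr(b a^2 b a b) = tr(b) tr(a^2 b a b) - tr(a^2 b a)   [square of b] = x*y*z^2 - x^2*z - y^2*z + z
tr(a b a^2 b a b a) = tr(a) tr(b a^2 b a b a) - tr(b a^2 b a b)   [square of a] = x^2*z^3 - 2*x*y*z^2 - x^2*z + y^2*z + x*y - z
reduce: tr(b a b a b a b a) = tr(a b a b) tr(a b a b) - tr(1)   [split at a repeated a] = z^4 - 4*z^2 + 2
so tr(b a b a b a b) = tr(b) tr(a b a b a b) - tr(a b a b a)   [square of b] = y*z^3 - x*z^2 - 2*y*z + x
tr(a b a^2 b a b a b) = tr(a) tr(b a b a b a b a) - tr(b a b a b a b)   [square of a] = x*z^4 - y*z^3 - 3*x*z^2 + 2*y*z + x
tr(a b a b^-1 a b a^2 b) = tr(a b a^2 b a b a) tr(b) - tr(a b a^2 b a b a b)   [inverse elimination on b] = x^2*y*z^3 - 2*x*y^2*z^2 - x*z^4 - x^2*y*z + y^3*z + y*z^3 + x*y^2 + 3*x*z^2 - 3*y*z - x
tr(a^2 b^-1 a b a b^-1 a b) = tr(a b a b^-1 a b a^2) tr(b) - tr(a b a b^-1 a b a^2 b)   [inverse elimination on b] = x^3*y^2*z^2 - 2*x^2*y^3*z - 2*x^2*y*z^3 + x*y^4 + 2*x*y^2*z^2 + x*z^4 + 3*x^2*y*z - 3*x*y^2 - 3*x*z^2 + x
reduce: tr(a b^-1 a^2 b^-1 a b a b^-1) = tr(a^2 b^-1 a b a b^-1 a) tr(b) - tr(a^2 b^-1 a b a b^-1 a b)   [inverse elimination on b] = x^4*y^3*z - x^3*y^4 - 3*x^3*y^2*z^2 + x^2*y^3*z + 3*x^2*y*z^3 + 2*x^3*y^2 + x*y^4 + x*y^2*z^2 - x*z^4 - 5*x^2*y*z - y^3*z - y*z^3 - 2*x*y^2 + 3*x*z^2 + 3*y*z - x
reduce: tr(a b a^2 b^-1 a^2) = tr(a^3 b a^2) tr(b) - tr(a^3 b a^2 b)   [inverse elimination on b] = x^4*y*z - x^3*y^2 - x^3*z^2 - x^2*y*z + x*y^2 + x*z^2 + x
tr(a b a^2 b^-1 a^2 b) = tr(a^2 b a b a^2) tr(b) - tr(a^2 b a b a^2 b)   [inverse elimination on b] = x^3*y*z^2 - x^2*y^2*z - x^2*z^3 - x^3*y + x^2*z + 2*x*y + z
tr(a b^-1 a^2 b^-1 a b a) = tr(a b a^2 b^-1 a^2) tr(b) - tr(a b a^2 b^-1 a^2 b)   [inverse elimination on b] = x^4*y^2*z - x^3*y^3 - 2*x^3*y*z^2 + x^2*z^3 + x^3*y + x*y^3 + x*y*z^2 - x^2*z - x*y - z
reduce: tr(a b a b^-2 a b^-1 a^2 b^-1) = tr(a b^-1 a^2 b^-1 a b a b^-1) tr(b) - tr(a b^-1 a^2 b^-1 a b a)   [inverse elimination on b] = x^4*y^4*z - x^3*y^5 - 3*x^3*y^3*z^2 - x^4*y^2*z + x^2*y^4*z + 3*x^2*y^2*z^3 + 3*x^3*y^3 + 2*x^3*y*z^2 + x*y^5 + x*y^3*z^2 - x*y*z^4 - 5*x^2*y^2*z - x^2*z^3 - y^4*z - y^2*z^3 - x^3*y - 3*x*y^3 + 2*x*y*z^2 + x^2*z + 3*y^2*z + z
tr(b^-1 a^4 b a) = tr(a^4 b a) tr(b) - tr(a^4 b a b)   [inverse elimination on b] = x^4*y*z - x^3*y^2 - x^3*z^2 - 2*x^2*y*z + x^3 + 2*x*y^2 + 2*x*z^2 - 3*x
reduce: tr(a^3 b a b^-2 a) = tr(b^-1 a^4 b a) tr(b) - tr(b^-1 a^4 b a b)   [inverse elimination on b] = x^4*y^2*z - x^3*y^3 - x^3*y*z^2 - x^4*z - 2*x^2*y^2*z + 2*x^3*y + 2*x*y^3 + 2*x*y*z^2 + 3*x^2*z - 5*x*y - z
tr(a^3 b a b^-2 a b) = tr(a b a^3 b a b^-1) tr(b) - tr(a b a^3 b a)   [inverse elimination on b] = x^3*y^2*z^2 - 2*x^2*y^3*z - x^2*y*z^3 - x^3*z^2 + x*y^4 + 4*x^2*y*z + y^3*z + y*z^3 - 3*x*y^2 + x*z^2 - 4*y*z + x
tr(a b a b^-2 a b^-1 a^2) = tr(a^3 b a b^-2 a) tr(b) - tr(a^3 b a b^-2 a b)   [inverse elimination on b] = x^4*y^3*z - x^3*y^4 - 2*x^3*y^2*z^2 - x^4*y*z + x^2*y*z^3 + 2*x^3*y^2 + x^3*z^2 + x*y^4 + 2*x*y^2*z^2 - x^2*y*z - y^3*z - y*z^3 - 2*x*y^2 - x*z^2 + 3*y*z - x
tr(a b^-2 a b^-1 a^2 b^-2 a b) = tr(a b a b^-2 a b^-1 a^2 b^-1) tr(b) - tr(a b a b^-2 a b^-1 a^2)   [inverse elimination on b] = x^4*y^5*z - x^3*y^6 - 3*x^3*y^4*z^2 - 2*x^4*y^3*z + x^2*y^5*z + 3*x^2*y^3*z^3 + 4*x^3*y^4 + 4*x^3*y^2*z^2 + x*y^6 + x*y^4*z^2 - x*y^2*z^4 + x^4*y*z - 5*x^2*y^3*z - 2*x^2*y*z^3 - y^5*z - y^3*z^3 - 3*x^3*y^2 - x^3*z^2 - 4*x*y^4 + 2*x^2*y*z + 4*y^3*z + y*z^3 + 2*x*y^2 + x*z^2 - 2*y*z + x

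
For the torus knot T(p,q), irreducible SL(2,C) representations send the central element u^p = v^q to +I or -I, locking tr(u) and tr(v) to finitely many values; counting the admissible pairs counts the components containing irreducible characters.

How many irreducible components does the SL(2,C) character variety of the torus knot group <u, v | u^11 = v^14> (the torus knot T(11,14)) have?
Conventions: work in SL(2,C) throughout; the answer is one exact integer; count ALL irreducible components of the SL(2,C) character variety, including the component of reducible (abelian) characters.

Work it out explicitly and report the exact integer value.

For T(11,14): irreducibility forces the central element u^11 = v^14 to one of +I, -I.
So on each irreducible component the traces are pinned: tr(u) = 2*cos(pi*alpha/11) with 1 <= alpha <= 10, tr(v) = 2*cos(pi*beta/14) with 1 <= beta <= 13.
Consistency of u^11 = (-1)^alpha I with v^14 = (-1)^beta I forces alpha = beta (mod 2).
Enumerate parity-matched pairs: 5*7 odd-odd plus 5*6 even-even gives 65.
components with irreducible characters: 65; plus the single component of reducible (abelian) characters: total 66.

66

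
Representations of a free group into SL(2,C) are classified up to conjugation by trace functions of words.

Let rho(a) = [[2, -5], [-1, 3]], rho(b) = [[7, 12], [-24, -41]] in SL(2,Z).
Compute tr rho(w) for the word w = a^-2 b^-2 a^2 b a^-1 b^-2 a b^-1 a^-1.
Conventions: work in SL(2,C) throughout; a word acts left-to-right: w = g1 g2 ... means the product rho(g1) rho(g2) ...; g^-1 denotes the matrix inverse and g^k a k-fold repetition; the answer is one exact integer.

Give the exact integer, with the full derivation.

rho(a^-1) = [[3, 5], [1, 2]]
... * rho(a^-1) = [[3, 5], [1, 2]]  ->  [[14, 25], [5, 9]]
... * rho(b^-1) = [[-41, -12], [24, 7]]  ->  [[26, 7], [11, 3]]
... * rho(b^-1) = [[-41, -12], [24, 7]]  ->  [[-898, -263], [-379, -111]]
... * rho(a) = [[2, -5], [-1, 3]]  ->  [[-1533, 3701], [-647, 1562]]
... * rho(a) = [[2, -5], [-1, 3]]  ->  [[-6767, 18768], [-2856, 7921]]
... * rho(b) = [[7, 12], [-24, -41]]  ->  [[-497801, -850692], [-210096, -359033]]
... * rho(a^-1) = [[3, 5], [1, 2]]  ->  [[-2344095, -4190389], [-989321, -1768546]]
... * rho(b^-1) = [[-41, -12], [24, 7]]  ->  [[-4461441, -1203583], [-1882943, -507970]]
... * rho(b^-1) = [[-41, -12], [24, 7]]  ->  [[154033089, 45112211], [65009383, 19039526]]
... * rho(a) = [[2, -5], [-1, 3]]  ->  [[262953967, -634828812], [110979240, -267928337]]
... * rho(b^-1) = [[-41, -12], [24, 7]]  ->  [[-26017004135, -7599249288], [-10980428928, -3207249239]]
... * rho(a^-1) = [[3, 5], [1, 2]]  ->  [[-85650261693, -145283519251], [-36148536023, -61316643118]]
tr = -85650261693 + -61316643118 = -146966904811

-146966904811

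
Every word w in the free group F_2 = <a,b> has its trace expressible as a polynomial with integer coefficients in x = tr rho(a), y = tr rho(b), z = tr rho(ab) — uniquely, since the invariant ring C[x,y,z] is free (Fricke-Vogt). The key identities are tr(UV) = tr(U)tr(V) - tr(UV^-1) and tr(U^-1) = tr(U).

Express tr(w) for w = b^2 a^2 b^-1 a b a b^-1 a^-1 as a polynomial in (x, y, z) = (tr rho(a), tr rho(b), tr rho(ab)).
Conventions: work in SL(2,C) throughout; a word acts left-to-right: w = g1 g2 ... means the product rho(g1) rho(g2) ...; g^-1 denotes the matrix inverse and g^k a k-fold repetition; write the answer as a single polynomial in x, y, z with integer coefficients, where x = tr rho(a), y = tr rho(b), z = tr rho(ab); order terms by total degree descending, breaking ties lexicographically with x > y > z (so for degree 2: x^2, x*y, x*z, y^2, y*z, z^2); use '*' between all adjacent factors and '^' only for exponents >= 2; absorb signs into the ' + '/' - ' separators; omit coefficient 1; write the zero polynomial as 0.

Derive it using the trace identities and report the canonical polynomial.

and tr(a^2 b) = tr(a) * tr(b a) - tr(b)  (reduce the a square) = x*z - y
tr(a^2) = tr(a) * tr(a) - tr(1)  (reduce the a square) = x^2 - 2
tr(a^2 b^2) = tr(b) * tr(a^2 b) - tr(a^2)  (reduce the b square) = x*y*z - x^2 - y^2 + 2
tr(b^3 a^2) = tr(b) * tr(a^2 b^2) - tr(a^2 b)  (reduce the b square) = x*y^2*z - x^2*y - y^3 - x*z + 3*y
tr(a b^2) = tr(b) * tr(a b) - tr(a)  (reduce the b square) = y*z - x
tr(b^3 a) = tr(b) * tr(a b^2) - tr(a b)  (reduce the b square) = y^2*z - x*y - z
next, tr(a b^3 a^2) = tr(a) * tr(b^3 a^2) - tr(b^3 a)  (reduce the a square) = x^2*y^2*z - x^3*y - x*y^3 - x^2*z - y^2*z + 4*x*y + z
tr(a b a b) = tr(a b) * tr(a b) - tr(1)  (split on a) = z^2 - 2
tr(b a b^2 a) = tr(b) * tr(a b a b) - tr(a b a)  (reduce the b square) = y*z^2 - x*z - y
and tr(a^2 b a b^2) = tr(a) * tr(b a b^2 a) - tr(b a b^2)  (reduce the a square) = x*y*z^2 - x^2*z - y^2*z + z
tr(a^2 b a b) = tr(a) * tr(b a b a) - tr(b a b)  (reduce the a square) = x*z^2 - y*z - x
and tr(a b^3 a^2 b) = tr(b) * tr(a^2 b a b^2) - tr(a^2 b a b)  (reduce the b square) = x*y^2*z^2 - x^2*y*z - y^3*z - x*z^2 + 2*y*z + x
and tr(b^2 a^2 b^-1 a b) = tr(a b^3 a^2) * tr(b) - tr(a b^3 a^2 b)  (eliminate b^-1) = x^2*y^3*z - x^3*y^2 - x*y^4 - x*y^2*z^2 + 4*x*y^2 + x*z^2 - y*z - x
tr(a b a b^3) = tr(b) * tr(a b a b^2) - tr(a b a b)  (reduce the b square) = y^2*z^2 - x*y*z - y^2 - z^2 + 2
next, tr(a b a b^3 a^2) = tr(a) * tr(a b a b^3 a) - tr(a b a b^3)  (reduce the a square) = x^2*y^2*z^2 - x^3*y*z - x*y^3*z - x^2*z^2 - y^2*z^2 + 3*x*y*z + x^2 + y^2 + z^2 - 2
tr(b a b a b a) = tr(b a) * tr(b a b a) - tr(b^-1 a^-1)  (split on b) = z^3 - 3*z
tr(a^2 b a b a b) = tr(a) * tr(b a b a b a) - tr(b a b a b)  (reduce the a square) = x*z^3 - y*z^2 - 2*x*z + y
tr(a^2 b a b a) = tr(a) * tr(b a b a^2) - tr(b a b a)  (reduce the a square) = x^2*z^2 - x*y*z - x^2 - z^2 + 2
next, tr(b a^2 b a b a b) = tr(b) * tr(a^2 b a b a b) - tr(a^2 b a b a)  (reduce the b square) = x*y*z^3 - x^2*z^2 - y^2*z^2 - x*y*z + x^2 + y^2 + z^2 - 2
next, tr(a b a b^3 a^2 b) = tr(b) * tr(b a^2 b a b a b) - tr(b a^2 b a b a)  (reduce the b square) = x*y^2*z^3 - x^2*y*z^2 - y^3*z^2 - x*y^2*z - x*z^3 + x^2*y + y^3 + 2*y*z^2 + 2*x*z - 3*y
next, tr(b^2 a^2 b^-1 a b a b) = tr(a b a b^3 a^2) * tr(b) - tr(a b a b^3 a^2 b)  (eliminate b^-1) = x^2*y^3*z^2 - x^3*y^2*z - x*y^4*z - x*y^2*z^3 + 4*x*y^2*z + x*z^3 - y*z^2 - 2*x*z + y
and tr(a^3 b a b a b) = tr(a) * tr(a b a b a b a) - tr(a b a b a b)  (reduce the a square) = x^2*z^3 - x*y*z^2 - 2*x^2*z - z^3 + x*y + 3*z
tr(a^3 b a b a) = tr(a) * tr(a b a b a^2) - tr(a b a b a)  (reduce the a square) = x^3*z^2 - x^2*y*z - x^3 - 2*x*z^2 + y*z + 3*x
next, tr(a b a b a b^2 a^2) = tr(b) * tr(a^3 b a b a b) - tr(a^3 b a b a)  (reduce the b square) = x^2*y*z^3 - x^3*z^2 - x*y^2*z^2 - x^2*y*z - y*z^3 + x^3 + x*y^2 + 2*x*z^2 + 2*y*z - 3*x
tr(a b a b a b a b) = tr(a b) * tr(a b a b a b) - tr(a^-1 b^-1 a^-1 b^-1)  (split on a) = z^4 - 4*z^2 + 2
and tr(b a b a b a b^2 a) = tr(b) * tr(a b a b a b a b) - tr(a b a b a b a)  (reduce the b square) = y*z^4 - x*z^3 - 3*y*z^2 + 2*x*z + y
and tr(b a b a b a b) = tr(b) * tr(a b a b a b) - tr(a b a b a)  (reduce the b square) = y*z^3 - x*z^2 - 2*y*z + x
tr(b a b a b a b^2) = tr(b) * tr(b a b a b a b) - tr(b a b a b a)  (reduce the b square) = y^2*z^3 - x*y*z^2 - 2*y^2*z - z^3 + x*y + 3*z
tr(a b a b a b^2 a^2 b) = tr(a) * tr(b a b a b a b^2 a) - tr(b a b a b a b^2)  (reduce the a square) = x*y*z^4 - x^2*z^3 - y^2*z^3 - 2*x*y*z^2 + 2*x^2*z + 2*y^2*z + z^3 - 3*z
and tr(b^2 a^2 b^-1 a b a b a) = tr(a b a b a b^2 a^2) * tr(b) - tr(a b a b a b^2 a^2 b)  (eliminate b^-1) = x^2*y^2*z^3 - x^3*y*z^2 - x*y^3*z^2 - x*y*z^4 - x^2*y^2*z + x^2*z^3 + x^3*y + x*y^3 + 4*x*y*z^2 - 2*x^2*z - z^3 - 3*x*y + 3*z
tr(a^-1 b^2 a^2 b^-1 a b a b) = tr(b^2 a^2 b^-1 a b a b) * tr(a) - tr(b^2 a^2 b^-1 a b a b a)  (eliminate a^-1) = x^3*y^3*z^2 - x^4*y^2*z - x^2*y^4*z - 2*x^2*y^2*z^3 + x^3*y*z^2 + x*y^3*z^2 + x*y*z^4 + 5*x^2*y^2*z - x^3*y - x*y^3 - 5*x*y*z^2 + z^3 + 4*x*y - 3*z
next, tr(b^2 a^2 b^-1 a b a b^-1 a^-1) = tr(a^-1 b^2 a^2 b^-1 a b a) * tr(b) - tr(a^-1 b^2 a^2 b^-1 a b a b)  (eliminate b^-1) = -x^3*y^3*z^2 + x^4*y^2*z + 2*x^2*y^4*z + 2*x^2*y^2*z^3 - x^3*y^3 - x^3*y*z^2 - x*y^5 - 2*x*y^3*z^2 - x*y*z^4 - 5*x^2*y^2*z + x^3*y + 5*x*y^3 + 6*x*y*z^2 - y^2*z - z^3 - 5*x*y + 3*z

-x^3*y^3*z^2 + x^4*y^2*z + 2*x^2*y^4*z + 2*x^2*y^2*z^3 - x^3*y^3 - x^3*y*z^2 - x*y^5 - 2*x*y^3*z^2 - x*y*z^4 - 5*x^2*y^2*z + x^3*y + 5*x*y^3 + 6*x*y*z^2 - y^2*z - z^3 - 5*x*y + 3*z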